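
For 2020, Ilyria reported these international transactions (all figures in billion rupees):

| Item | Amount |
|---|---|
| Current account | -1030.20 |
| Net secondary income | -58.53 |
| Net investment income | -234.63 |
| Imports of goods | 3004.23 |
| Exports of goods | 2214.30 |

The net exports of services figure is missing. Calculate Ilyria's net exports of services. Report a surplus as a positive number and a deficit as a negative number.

Current account = goods balance + services balance + net primary income + net secondary income
Sum of the known components = -1083.09
Net exports of services = CA - (known components) = -1030.20 - (-1083.09) = 52.89

52.89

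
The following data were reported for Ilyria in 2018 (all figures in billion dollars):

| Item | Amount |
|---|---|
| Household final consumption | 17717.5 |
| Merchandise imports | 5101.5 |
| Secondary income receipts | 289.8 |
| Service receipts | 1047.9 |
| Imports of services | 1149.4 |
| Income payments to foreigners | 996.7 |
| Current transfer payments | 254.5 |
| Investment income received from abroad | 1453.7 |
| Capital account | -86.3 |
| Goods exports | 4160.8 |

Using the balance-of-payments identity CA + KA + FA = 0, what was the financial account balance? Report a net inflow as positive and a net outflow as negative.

636.2

Goods balance = 4160.8 - 5101.5 = -940.7
Services balance = 1047.9 - 1149.4 = -101.5
Trade balance (goods + services) = -940.7 + (-101.5) = -1042.2
Net primary income = 1453.7 - 996.7 = 457.0
Net secondary income = 289.8 - 254.5 = 35.3
Current account = -1042.2 + 457.0 + 35.3 = -549.9
Financial account = -(-549.9 + (-86.3)) = 636.2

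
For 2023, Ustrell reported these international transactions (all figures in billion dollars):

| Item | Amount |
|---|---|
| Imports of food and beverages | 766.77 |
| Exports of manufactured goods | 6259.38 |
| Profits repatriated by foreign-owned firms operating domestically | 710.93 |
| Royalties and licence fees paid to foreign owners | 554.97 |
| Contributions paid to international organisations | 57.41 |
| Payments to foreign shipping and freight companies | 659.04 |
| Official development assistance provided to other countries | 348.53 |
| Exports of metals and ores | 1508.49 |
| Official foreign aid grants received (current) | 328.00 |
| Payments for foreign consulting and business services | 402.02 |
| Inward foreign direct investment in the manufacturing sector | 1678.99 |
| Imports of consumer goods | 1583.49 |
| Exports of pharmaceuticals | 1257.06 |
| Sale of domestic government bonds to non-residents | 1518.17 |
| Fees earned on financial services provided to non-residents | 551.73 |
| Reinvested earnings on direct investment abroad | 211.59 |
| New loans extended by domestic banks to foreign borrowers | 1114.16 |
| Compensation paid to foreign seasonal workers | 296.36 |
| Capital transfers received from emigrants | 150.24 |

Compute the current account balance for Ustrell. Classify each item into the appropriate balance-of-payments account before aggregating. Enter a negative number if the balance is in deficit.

4736.73

Goods: 1257.06 - 766.77 + 1508.49 - 1583.49 + 6259.38 = 6674.67
Services: 551.73 - 402.02 - 554.97 - 659.04 = -1064.30
Primary income: -710.93 - 296.36 + 211.59 = -795.70
Secondary income: -57.41 - 348.53 + 328.00 = -77.94
Current account = 6674.67 + (-1064.30) + (-795.70) + (-77.94) = 4736.73
(Excluded from the current account — financial account: inward foreign direct investment in the manufacturing sector 1678.99, sale of domestic government bonds to non-residents 1518.17, new loans extended by domestic banks to foreign borrowers 1114.16; capital account: capital transfers received from emigrants 150.24.)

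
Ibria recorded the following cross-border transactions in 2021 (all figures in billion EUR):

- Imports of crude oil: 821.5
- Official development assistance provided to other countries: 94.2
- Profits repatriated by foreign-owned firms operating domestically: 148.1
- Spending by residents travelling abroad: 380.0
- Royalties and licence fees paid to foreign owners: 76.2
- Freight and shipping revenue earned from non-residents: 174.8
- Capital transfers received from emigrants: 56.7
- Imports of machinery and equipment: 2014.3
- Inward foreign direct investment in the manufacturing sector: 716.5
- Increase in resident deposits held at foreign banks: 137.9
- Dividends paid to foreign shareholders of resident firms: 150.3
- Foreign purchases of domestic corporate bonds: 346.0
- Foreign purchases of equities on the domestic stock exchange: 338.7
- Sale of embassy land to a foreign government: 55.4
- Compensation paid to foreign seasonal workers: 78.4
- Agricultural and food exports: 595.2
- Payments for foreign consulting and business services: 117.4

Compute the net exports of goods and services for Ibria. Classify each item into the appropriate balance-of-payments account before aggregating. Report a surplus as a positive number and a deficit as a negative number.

Goods: -2014.3 + 595.2 - 821.5 = -2240.6
Services: -380.0 - 117.4 + 174.8 - 76.2 = -398.8
Trade balance = -2240.6 + (-398.8) = -2639.4
(Excluded from the trade balance — secondary income: official development assistance provided to other countries 94.2; primary income: profits repatriated by foreign-owned firms operating domestically 148.1, dividends paid to foreign shareholders of resident firms 150.3, compensation paid to foreign seasonal workers 78.4; capital account: capital transfers received from emigrants 56.7, sale of embassy land to a foreign government 55.4; financial account: inward foreign direct investment in the manufacturing sector 716.5, increase in resident deposits held at foreign banks 137.9, foreign purchases of domestic corporate bonds 346.0, foreign purchases of equities on the domestic stock exchange 338.7.)

-2639.4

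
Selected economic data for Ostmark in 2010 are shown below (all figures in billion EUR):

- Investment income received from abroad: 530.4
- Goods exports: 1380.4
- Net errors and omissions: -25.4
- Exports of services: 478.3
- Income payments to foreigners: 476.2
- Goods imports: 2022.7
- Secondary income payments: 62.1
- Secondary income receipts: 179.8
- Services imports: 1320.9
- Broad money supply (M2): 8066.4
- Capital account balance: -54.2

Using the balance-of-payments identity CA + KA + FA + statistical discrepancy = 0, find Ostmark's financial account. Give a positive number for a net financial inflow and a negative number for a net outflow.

1392.6

Goods balance = 1380.4 - 2022.7 = -642.3
Services balance = 478.3 - 1320.9 = -842.6
Trade balance (goods + services) = -642.3 + (-842.6) = -1484.9
Net primary income = 530.4 - 476.2 = 54.2
Net secondary income = 179.8 - 62.1 = 117.7
Current account = -1484.9 + 54.2 + 117.7 = -1313.0
Financial account = -(-1313.0 + (-54.2) + (-25.4)) = 1392.6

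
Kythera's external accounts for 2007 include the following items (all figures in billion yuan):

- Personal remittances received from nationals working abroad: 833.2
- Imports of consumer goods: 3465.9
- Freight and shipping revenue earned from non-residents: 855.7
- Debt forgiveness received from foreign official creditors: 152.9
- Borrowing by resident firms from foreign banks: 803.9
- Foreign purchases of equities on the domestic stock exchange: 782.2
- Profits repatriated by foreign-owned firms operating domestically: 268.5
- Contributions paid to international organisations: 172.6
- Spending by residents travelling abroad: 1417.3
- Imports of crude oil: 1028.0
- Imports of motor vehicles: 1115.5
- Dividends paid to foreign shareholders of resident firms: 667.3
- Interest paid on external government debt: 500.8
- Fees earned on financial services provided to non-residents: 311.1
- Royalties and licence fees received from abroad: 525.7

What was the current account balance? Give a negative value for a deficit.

-6110.2

Goods: -1115.5 - 3465.9 - 1028.0 = -5609.4
Services: 311.1 + 525.7 + 855.7 - 1417.3 = 275.2
Primary income: -667.3 - 268.5 - 500.8 = -1436.6
Secondary income: -172.6 + 833.2 = 660.6
Current account = (-5609.4) + 275.2 + (-1436.6) + 660.6 = -6110.2
(Excluded from the current account — capital account: debt forgiveness received from foreign official creditors 152.9; financial account: borrowing by resident firms from foreign banks 803.9, foreign purchases of equities on the domestic stock exchange 782.2.)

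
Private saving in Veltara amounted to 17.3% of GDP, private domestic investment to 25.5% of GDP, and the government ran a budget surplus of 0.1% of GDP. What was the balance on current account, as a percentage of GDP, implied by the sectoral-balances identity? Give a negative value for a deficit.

By the sectoral-balances identity, CA = (S_private - I) + (T - G).
Private balance = 17.3 - 25.5 = -8.2
Government balance (T - G) = 0.1
CA = -8.2 + 0.1 = -8.1

-8.1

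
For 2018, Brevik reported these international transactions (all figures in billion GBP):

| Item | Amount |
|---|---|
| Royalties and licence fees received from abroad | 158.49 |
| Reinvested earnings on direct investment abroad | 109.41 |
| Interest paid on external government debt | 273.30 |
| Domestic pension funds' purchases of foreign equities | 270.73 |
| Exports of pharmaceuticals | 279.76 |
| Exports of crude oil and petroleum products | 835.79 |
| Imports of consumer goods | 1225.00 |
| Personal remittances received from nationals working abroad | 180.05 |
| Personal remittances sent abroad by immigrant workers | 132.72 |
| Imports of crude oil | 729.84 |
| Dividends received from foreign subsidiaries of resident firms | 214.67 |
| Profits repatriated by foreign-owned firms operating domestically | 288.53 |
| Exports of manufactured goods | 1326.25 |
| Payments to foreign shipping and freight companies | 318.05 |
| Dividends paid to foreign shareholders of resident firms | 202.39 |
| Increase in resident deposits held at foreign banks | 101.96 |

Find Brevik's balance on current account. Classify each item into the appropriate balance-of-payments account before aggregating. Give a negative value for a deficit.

Goods: -1225.00 + 835.79 + 1326.25 - 729.84 + 279.76 = 486.96
Services: -318.05 + 158.49 = -159.56
Primary income: -288.53 - 273.30 + 214.67 - 202.39 + 109.41 = -440.14
Secondary income: -132.72 + 180.05 = 47.33
Current account = 486.96 + (-159.56) + (-440.14) + 47.33 = -65.41
(Excluded from the current account — financial account: domestic pension funds' purchases of foreign equities 270.73, increase in resident deposits held at foreign banks 101.96.)

-65.41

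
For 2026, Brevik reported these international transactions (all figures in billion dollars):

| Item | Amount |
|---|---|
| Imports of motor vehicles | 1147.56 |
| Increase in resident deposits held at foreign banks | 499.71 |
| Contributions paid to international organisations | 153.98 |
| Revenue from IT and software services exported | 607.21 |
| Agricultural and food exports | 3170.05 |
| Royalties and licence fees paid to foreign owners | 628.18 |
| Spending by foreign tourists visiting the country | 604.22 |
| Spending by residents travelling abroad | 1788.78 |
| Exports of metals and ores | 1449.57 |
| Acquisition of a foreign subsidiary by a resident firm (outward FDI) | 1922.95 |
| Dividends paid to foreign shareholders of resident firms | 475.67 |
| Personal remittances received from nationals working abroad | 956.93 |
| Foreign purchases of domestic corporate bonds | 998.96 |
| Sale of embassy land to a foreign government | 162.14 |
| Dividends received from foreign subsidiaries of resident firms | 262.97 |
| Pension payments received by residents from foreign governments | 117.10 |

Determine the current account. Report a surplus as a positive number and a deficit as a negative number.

Goods: 3170.05 - 1147.56 + 1449.57 = 3472.06
Services: 607.21 - 628.18 + 604.22 - 1788.78 = -1205.53
Primary income: -475.67 + 262.97 = -212.70
Secondary income: 956.93 - 153.98 + 117.10 = 920.05
Current account = 3472.06 + (-1205.53) + (-212.70) + 920.05 = 2973.88
(Excluded from the current account — financial account: increase in resident deposits held at foreign banks 499.71, acquisition of a foreign subsidiary by a resident firm (outward FDI) 1922.95, foreign purchases of domestic corporate bonds 998.96; capital account: sale of embassy land to a foreign government 162.14.)

2973.88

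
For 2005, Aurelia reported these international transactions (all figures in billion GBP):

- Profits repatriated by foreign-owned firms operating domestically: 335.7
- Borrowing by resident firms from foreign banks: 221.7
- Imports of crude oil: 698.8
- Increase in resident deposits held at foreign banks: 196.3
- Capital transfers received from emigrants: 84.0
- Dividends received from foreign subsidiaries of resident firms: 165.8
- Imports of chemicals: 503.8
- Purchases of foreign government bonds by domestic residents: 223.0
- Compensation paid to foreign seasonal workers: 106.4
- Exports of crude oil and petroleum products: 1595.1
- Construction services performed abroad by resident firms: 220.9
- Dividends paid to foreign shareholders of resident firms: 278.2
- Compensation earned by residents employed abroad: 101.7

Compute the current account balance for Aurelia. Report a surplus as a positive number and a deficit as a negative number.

Goods: 1595.1 - 698.8 - 503.8 = 392.5
Services: 220.9
Primary income: -278.2 - 106.4 + 101.7 - 335.7 + 165.8 = -452.8
Current account = 392.5 + 220.9 + (-452.8) = 160.6
(Excluded from the current account — financial account: borrowing by resident firms from foreign banks 221.7, increase in resident deposits held at foreign banks 196.3, purchases of foreign government bonds by domestic residents 223.0; capital account: capital transfers received from emigrants 84.0.)

160.6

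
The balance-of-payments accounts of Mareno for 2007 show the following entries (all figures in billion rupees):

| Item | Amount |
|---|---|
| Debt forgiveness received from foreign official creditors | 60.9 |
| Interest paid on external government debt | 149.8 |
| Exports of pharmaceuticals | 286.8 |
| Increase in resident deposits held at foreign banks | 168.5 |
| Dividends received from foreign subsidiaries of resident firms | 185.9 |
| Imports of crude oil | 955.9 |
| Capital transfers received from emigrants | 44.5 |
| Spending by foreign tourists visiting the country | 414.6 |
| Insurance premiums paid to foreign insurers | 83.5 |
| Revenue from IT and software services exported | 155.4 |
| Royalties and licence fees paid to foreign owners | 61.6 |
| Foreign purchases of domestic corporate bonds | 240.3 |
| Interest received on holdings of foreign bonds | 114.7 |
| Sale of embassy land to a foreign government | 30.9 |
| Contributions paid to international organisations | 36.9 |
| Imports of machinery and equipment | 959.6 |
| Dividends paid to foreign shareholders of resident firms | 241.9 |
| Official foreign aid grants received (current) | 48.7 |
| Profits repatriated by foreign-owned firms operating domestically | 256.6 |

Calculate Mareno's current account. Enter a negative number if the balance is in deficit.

Goods: -955.9 + 286.8 - 959.6 = -1628.7
Services: -83.5 + 414.6 + 155.4 - 61.6 = 424.9
Primary income: -149.8 - 241.9 + 114.7 + 185.9 - 256.6 = -347.7
Secondary income: -36.9 + 48.7 = 11.8
Current account = (-1628.7) + 424.9 + (-347.7) + 11.8 = -1539.7
(Excluded from the current account — capital account: debt forgiveness received from foreign official creditors 60.9, capital transfers received from emigrants 44.5, sale of embassy land to a foreign government 30.9; financial account: increase in resident deposits held at foreign banks 168.5, foreign purchases of domestic corporate bonds 240.3.)

-1539.7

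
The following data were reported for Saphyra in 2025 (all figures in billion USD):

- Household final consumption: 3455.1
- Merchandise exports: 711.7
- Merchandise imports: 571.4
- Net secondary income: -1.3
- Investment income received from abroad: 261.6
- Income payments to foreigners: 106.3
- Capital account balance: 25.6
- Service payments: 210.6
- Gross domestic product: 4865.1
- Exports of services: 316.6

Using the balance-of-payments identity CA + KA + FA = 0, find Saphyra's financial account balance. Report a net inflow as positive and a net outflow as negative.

-425.9

Goods balance = 711.7 - 571.4 = 140.3
Services balance = 316.6 - 210.6 = 106.0
Trade balance (goods + services) = 140.3 + 106.0 = 246.3
Net primary income = 261.6 - 106.3 = 155.3
Net secondary income = -1.3
Current account = 246.3 + 155.3 + (-1.3) = 400.3
Financial account = -(400.3 + 25.6) = -425.9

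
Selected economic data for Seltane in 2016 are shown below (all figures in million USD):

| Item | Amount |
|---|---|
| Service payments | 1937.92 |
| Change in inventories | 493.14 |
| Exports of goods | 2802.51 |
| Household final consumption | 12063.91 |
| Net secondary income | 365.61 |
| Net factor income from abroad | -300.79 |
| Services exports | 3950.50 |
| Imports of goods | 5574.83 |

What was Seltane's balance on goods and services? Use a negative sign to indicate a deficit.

-759.74

Goods balance = 2802.51 - 5574.83 = -2772.32
Services balance = 3950.50 - 1937.92 = 2012.58
Trade balance (goods + services) = -2772.32 + 2012.58 = -759.74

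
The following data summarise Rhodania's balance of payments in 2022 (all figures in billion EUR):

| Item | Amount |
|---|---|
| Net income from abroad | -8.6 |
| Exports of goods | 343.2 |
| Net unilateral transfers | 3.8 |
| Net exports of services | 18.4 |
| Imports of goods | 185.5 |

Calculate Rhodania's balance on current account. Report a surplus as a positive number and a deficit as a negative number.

Goods balance = 343.2 - 185.5 = 157.7
Services balance = 18.4
Trade balance (goods + services) = 157.7 + 18.4 = 176.1
Net primary income = -8.6
Net secondary income = 3.8
Current account = 176.1 + (-8.6) + 3.8 = 171.3

171.3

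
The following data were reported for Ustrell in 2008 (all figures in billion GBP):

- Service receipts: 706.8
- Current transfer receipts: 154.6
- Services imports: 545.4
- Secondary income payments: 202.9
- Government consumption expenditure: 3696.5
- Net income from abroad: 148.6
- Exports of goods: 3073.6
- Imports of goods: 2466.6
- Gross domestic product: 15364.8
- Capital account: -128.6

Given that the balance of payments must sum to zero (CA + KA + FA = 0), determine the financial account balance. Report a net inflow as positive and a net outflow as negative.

-740.1

Goods balance = 3073.6 - 2466.6 = 607.0
Services balance = 706.8 - 545.4 = 161.4
Trade balance (goods + services) = 607.0 + 161.4 = 768.4
Net primary income = 148.6
Net secondary income = 154.6 - 202.9 = -48.3
Current account = 768.4 + 148.6 + (-48.3) = 868.7
Financial account = -(868.7 + (-128.6)) = -740.1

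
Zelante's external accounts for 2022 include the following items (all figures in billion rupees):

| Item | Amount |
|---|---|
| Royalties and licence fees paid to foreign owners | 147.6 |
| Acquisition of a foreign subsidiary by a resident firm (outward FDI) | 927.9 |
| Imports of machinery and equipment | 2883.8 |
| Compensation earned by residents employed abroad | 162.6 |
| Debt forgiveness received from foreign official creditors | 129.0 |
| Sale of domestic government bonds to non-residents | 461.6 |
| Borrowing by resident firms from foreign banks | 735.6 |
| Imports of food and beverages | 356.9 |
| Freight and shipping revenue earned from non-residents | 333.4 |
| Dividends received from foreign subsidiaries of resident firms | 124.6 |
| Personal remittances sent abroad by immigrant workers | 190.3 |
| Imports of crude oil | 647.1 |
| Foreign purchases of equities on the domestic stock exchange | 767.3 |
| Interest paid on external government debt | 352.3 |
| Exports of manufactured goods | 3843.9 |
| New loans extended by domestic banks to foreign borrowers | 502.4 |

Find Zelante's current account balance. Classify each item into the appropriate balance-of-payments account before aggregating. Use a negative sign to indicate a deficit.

Goods: -2883.8 + 3843.9 - 356.9 - 647.1 = -43.9
Services: -147.6 + 333.4 = 185.8
Primary income: 162.6 - 352.3 + 124.6 = -65.1
Secondary income: -190.3
Current account = (-43.9) + 185.8 + (-65.1) + (-190.3) = -113.5
(Excluded from the current account — financial account: acquisition of a foreign subsidiary by a resident firm (outward FDI) 927.9, sale of domestic government bonds to non-residents 461.6, borrowing by resident firms from foreign banks 735.6, foreign purchases of equities on the domestic stock exchange 767.3, new loans extended by domestic banks to foreign borrowers 502.4; capital account: debt forgiveness received from foreign official creditors 129.0.)

-113.5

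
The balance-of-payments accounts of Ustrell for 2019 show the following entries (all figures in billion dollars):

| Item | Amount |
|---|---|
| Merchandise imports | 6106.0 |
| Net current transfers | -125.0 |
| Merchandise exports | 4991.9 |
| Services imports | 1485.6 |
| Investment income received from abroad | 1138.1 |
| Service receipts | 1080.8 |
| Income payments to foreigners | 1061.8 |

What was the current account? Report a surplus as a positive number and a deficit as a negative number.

Goods balance = 4991.9 - 6106.0 = -1114.1
Services balance = 1080.8 - 1485.6 = -404.8
Trade balance (goods + services) = -1114.1 + (-404.8) = -1518.9
Net primary income = 1138.1 - 1061.8 = 76.3
Net secondary income = -125.0
Current account = -1518.9 + 76.3 + (-125.0) = -1567.6

-1567.6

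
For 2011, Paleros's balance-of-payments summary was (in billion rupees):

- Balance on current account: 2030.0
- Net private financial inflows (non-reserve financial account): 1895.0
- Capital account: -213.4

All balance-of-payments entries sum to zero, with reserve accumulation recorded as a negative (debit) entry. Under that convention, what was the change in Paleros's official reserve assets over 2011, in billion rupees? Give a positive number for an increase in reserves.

3711.6

Official reserve transactions balance = -(2030.0 + (-213.4) + 1895.0) = -3711.6
An accumulation of reserves is recorded as a debit (negative entry), so the change in the stock of reserves is the negative of that balance.
Change in official reserves = -(-3711.6) = 3711.6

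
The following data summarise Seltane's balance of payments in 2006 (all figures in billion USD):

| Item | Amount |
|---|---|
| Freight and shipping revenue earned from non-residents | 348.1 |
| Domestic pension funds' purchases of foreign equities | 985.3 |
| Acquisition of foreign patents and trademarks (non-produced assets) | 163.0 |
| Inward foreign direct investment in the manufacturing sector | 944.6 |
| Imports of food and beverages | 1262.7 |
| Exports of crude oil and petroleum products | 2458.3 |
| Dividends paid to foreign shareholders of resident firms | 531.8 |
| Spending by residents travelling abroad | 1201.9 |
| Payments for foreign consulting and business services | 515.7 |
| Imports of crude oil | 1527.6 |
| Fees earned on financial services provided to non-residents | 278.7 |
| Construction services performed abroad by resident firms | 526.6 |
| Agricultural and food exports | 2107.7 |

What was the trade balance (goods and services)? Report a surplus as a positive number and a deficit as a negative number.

1211.5

Goods: -1262.7 + 2458.3 - 1527.6 + 2107.7 = 1775.7
Services: 348.1 + 526.6 - 515.7 + 278.7 - 1201.9 = -564.2
Trade balance = 1775.7 + (-564.2) = 1211.5
(Excluded from the trade balance — financial account: domestic pension funds' purchases of foreign equities 985.3, inward foreign direct investment in the manufacturing sector 944.6; capital account: acquisition of foreign patents and trademarks (non-produced assets) 163.0; primary income: dividends paid to foreign shareholders of resident firms 531.8.)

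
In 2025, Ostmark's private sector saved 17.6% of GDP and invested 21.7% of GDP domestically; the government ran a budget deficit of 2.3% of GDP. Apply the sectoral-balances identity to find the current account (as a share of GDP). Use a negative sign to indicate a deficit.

By the sectoral-balances identity, CA = (S_private - I) + (T - G).
Private balance = 17.6 - 21.7 = -4.1
Government balance (T - G) = -2.3
CA = -4.1 + (-2.3) = -6.4

-6.4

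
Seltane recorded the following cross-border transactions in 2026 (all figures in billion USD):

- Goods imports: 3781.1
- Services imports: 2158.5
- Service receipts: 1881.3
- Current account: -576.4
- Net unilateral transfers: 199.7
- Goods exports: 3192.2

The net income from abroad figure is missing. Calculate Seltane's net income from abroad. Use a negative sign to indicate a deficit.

90.0

Current account = goods balance + services balance + net primary income + net secondary income
Sum of the known components = -666.4
Net income from abroad = CA - (known components) = -576.4 - (-666.4) = 90.0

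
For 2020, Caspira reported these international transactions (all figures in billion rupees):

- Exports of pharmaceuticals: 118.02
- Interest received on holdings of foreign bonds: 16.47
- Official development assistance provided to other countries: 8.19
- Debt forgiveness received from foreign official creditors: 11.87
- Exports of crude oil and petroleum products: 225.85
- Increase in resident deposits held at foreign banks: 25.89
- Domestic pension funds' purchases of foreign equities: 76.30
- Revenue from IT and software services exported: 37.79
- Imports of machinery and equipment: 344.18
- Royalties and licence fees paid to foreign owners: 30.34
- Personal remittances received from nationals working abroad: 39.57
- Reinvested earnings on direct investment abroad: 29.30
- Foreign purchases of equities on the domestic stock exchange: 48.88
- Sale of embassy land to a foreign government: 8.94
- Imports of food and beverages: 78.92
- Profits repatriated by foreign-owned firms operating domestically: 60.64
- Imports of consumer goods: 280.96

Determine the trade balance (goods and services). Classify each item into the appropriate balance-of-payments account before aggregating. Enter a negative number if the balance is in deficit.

Goods: -280.96 + 118.02 - 344.18 - 78.92 + 225.85 = -360.19
Services: -30.34 + 37.79 = 7.45
Trade balance = -360.19 + 7.45 = -352.74
(Excluded from the trade balance — primary income: interest received on holdings of foreign bonds 16.47, reinvested earnings on direct investment abroad 29.30, profits repatriated by foreign-owned firms operating domestically 60.64; secondary income: official development assistance provided to other countries 8.19, personal remittances received from nationals working abroad 39.57; capital account: debt forgiveness received from foreign official creditors 11.87, sale of embassy land to a foreign government 8.94; financial account: increase in resident deposits held at foreign banks 25.89, domestic pension funds' purchases of foreign equities 76.30, foreign purchases of equities on the domestic stock exchange 48.88.)

-352.74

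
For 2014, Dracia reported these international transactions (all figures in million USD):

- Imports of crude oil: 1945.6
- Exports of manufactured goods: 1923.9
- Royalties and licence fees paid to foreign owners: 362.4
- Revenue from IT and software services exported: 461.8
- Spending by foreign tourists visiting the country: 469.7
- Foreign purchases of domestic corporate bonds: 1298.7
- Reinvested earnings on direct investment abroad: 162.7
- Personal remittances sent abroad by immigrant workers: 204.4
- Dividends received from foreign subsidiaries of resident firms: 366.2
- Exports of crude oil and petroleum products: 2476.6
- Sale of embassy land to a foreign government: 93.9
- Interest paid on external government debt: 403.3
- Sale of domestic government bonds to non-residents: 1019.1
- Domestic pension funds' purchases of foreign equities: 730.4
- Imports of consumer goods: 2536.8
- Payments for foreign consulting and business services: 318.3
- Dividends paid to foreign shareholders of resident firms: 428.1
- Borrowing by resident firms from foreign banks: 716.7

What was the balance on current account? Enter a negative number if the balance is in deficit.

-338.0

Goods: -2536.8 - 1945.6 + 1923.9 + 2476.6 = -81.9
Services: 461.8 - 318.3 - 362.4 + 469.7 = 250.8
Primary income: 162.7 - 403.3 - 428.1 + 366.2 = -302.5
Secondary income: -204.4
Current account = (-81.9) + 250.8 + (-302.5) + (-204.4) = -338.0
(Excluded from the current account — financial account: foreign purchases of domestic corporate bonds 1298.7, sale of domestic government bonds to non-residents 1019.1, domestic pension funds' purchases of foreign equities 730.4, borrowing by resident firms from foreign banks 716.7; capital account: sale of embassy land to a foreign government 93.9.)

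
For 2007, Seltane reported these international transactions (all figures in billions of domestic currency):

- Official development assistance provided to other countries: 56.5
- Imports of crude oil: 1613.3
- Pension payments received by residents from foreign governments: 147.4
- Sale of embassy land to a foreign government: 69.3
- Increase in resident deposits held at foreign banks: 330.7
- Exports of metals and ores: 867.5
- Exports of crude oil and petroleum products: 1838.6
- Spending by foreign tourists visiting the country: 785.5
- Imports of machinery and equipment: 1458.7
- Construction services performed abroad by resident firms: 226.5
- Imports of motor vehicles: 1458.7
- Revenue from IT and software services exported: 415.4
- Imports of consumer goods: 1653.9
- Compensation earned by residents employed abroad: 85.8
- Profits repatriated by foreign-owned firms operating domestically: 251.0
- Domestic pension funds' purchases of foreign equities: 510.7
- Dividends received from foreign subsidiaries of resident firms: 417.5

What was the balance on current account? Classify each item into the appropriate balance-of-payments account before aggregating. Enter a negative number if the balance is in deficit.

Goods: 1838.6 - 1653.9 - 1458.7 - 1613.3 + 867.5 - 1458.7 = -3478.5
Services: 415.4 + 226.5 + 785.5 = 1427.4
Primary income: 85.8 - 251.0 + 417.5 = 252.3
Secondary income: -56.5 + 147.4 = 90.9
Current account = (-3478.5) + 1427.4 + 252.3 + 90.9 = -1707.9
(Excluded from the current account — capital account: sale of embassy land to a foreign government 69.3; financial account: increase in resident deposits held at foreign banks 330.7, domestic pension funds' purchases of foreign equities 510.7.)

-1707.9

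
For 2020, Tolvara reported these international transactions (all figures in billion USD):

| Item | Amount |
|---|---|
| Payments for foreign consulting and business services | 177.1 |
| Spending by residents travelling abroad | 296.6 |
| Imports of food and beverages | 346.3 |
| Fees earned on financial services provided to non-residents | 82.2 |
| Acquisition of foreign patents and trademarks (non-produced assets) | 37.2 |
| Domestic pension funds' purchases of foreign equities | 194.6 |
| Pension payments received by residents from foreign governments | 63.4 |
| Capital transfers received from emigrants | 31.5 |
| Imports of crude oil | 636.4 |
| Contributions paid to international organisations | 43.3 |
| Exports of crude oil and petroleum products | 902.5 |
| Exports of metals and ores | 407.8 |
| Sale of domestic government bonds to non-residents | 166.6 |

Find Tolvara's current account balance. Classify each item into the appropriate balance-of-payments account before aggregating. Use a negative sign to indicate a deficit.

-43.8

Goods: -346.3 + 407.8 + 902.5 - 636.4 = 327.6
Services: -296.6 - 177.1 + 82.2 = -391.5
Secondary income: 63.4 - 43.3 = 20.1
Current account = 327.6 + (-391.5) + 20.1 = -43.8
(Excluded from the current account — capital account: acquisition of foreign patents and trademarks (non-produced assets) 37.2, capital transfers received from emigrants 31.5; financial account: domestic pension funds' purchases of foreign equities 194.6, sale of domestic government bonds to non-residents 166.6.)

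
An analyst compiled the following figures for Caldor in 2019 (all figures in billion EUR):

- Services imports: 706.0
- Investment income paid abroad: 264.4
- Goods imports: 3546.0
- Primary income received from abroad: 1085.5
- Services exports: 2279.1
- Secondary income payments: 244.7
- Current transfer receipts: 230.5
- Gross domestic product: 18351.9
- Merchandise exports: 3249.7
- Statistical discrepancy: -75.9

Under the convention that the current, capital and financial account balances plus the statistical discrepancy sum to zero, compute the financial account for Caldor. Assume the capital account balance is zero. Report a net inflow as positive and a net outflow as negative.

Goods balance = 3249.7 - 3546.0 = -296.3
Services balance = 2279.1 - 706.0 = 1573.1
Trade balance (goods + services) = -296.3 + 1573.1 = 1276.8
Net primary income = 1085.5 - 264.4 = 821.1
Net secondary income = 230.5 - 244.7 = -14.2
Current account = 1276.8 + 821.1 + (-14.2) = 2083.7
Financial account = -(2083.7 + (-75.9)) = -2007.8

-2007.8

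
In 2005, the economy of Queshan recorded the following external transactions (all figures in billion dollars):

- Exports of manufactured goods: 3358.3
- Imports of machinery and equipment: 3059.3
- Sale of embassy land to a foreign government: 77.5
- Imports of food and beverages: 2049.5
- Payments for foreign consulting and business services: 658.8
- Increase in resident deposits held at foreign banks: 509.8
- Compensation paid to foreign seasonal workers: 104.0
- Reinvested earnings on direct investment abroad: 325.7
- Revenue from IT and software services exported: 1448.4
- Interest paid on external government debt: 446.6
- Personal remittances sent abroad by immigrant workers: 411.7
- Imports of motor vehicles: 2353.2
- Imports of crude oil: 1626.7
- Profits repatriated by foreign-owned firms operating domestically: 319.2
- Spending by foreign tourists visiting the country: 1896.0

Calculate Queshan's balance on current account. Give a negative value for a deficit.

Goods: -3059.3 + 3358.3 - 1626.7 - 2353.2 - 2049.5 = -5730.4
Services: -658.8 + 1448.4 + 1896.0 = 2685.6
Primary income: -104.0 - 446.6 - 319.2 + 325.7 = -544.1
Secondary income: -411.7
Current account = (-5730.4) + 2685.6 + (-544.1) + (-411.7) = -4000.6
(Excluded from the current account — capital account: sale of embassy land to a foreign government 77.5; financial account: increase in resident deposits held at foreign banks 509.8.)

-4000.6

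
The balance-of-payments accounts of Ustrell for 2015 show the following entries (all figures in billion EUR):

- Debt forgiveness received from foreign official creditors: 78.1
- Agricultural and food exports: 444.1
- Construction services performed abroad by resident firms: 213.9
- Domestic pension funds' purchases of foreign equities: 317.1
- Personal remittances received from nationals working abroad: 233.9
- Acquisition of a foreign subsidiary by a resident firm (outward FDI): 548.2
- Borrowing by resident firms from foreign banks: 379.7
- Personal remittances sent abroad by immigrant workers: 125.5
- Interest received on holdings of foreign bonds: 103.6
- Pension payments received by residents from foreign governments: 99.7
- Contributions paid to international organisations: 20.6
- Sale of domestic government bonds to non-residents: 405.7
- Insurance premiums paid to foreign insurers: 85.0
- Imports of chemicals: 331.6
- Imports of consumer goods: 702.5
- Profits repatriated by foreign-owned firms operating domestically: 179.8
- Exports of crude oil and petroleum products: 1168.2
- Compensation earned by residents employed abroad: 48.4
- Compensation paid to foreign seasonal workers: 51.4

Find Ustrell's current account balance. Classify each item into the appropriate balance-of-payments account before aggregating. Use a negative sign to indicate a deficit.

815.4

Goods: -331.6 - 702.5 + 444.1 + 1168.2 = 578.2
Services: 213.9 - 85.0 = 128.9
Primary income: -179.8 + 48.4 - 51.4 + 103.6 = -79.2
Secondary income: -20.6 - 125.5 + 233.9 + 99.7 = 187.5
Current account = 578.2 + 128.9 + (-79.2) + 187.5 = 815.4
(Excluded from the current account — capital account: debt forgiveness received from foreign official creditors 78.1; financial account: domestic pension funds' purchases of foreign equities 317.1, acquisition of a foreign subsidiary by a resident firm (outward FDI) 548.2, borrowing by resident firms from foreign banks 379.7, sale of domestic government bonds to non-residents 405.7.)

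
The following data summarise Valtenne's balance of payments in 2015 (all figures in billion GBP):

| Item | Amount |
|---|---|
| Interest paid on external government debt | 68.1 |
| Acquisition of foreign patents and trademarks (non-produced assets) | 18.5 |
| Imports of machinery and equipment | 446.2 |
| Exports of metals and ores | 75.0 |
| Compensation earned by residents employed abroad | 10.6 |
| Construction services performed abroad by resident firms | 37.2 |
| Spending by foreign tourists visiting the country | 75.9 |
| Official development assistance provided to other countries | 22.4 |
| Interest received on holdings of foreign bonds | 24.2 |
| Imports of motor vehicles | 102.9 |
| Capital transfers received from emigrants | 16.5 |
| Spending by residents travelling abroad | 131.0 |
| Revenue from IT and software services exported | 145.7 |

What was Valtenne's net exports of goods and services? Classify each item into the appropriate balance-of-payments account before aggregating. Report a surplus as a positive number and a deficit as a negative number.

-346.3

Goods: 75.0 - 446.2 - 102.9 = -474.1
Services: 37.2 - 131.0 + 75.9 + 145.7 = 127.8
Trade balance = -474.1 + 127.8 = -346.3
(Excluded from the trade balance — primary income: interest paid on external government debt 68.1, compensation earned by residents employed abroad 10.6, interest received on holdings of foreign bonds 24.2; capital account: acquisition of foreign patents and trademarks (non-produced assets) 18.5, capital transfers received from emigrants 16.5; secondary income: official development assistance provided to other countries 22.4.)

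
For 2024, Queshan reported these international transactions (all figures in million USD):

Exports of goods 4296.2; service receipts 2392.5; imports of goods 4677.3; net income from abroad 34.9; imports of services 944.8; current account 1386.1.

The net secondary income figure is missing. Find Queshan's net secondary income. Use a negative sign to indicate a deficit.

284.6

Current account = goods balance + services balance + net primary income + net secondary income
Sum of the known components = 1101.5
Net secondary income = CA - (known components) = 1386.1 - 1101.5 = 284.6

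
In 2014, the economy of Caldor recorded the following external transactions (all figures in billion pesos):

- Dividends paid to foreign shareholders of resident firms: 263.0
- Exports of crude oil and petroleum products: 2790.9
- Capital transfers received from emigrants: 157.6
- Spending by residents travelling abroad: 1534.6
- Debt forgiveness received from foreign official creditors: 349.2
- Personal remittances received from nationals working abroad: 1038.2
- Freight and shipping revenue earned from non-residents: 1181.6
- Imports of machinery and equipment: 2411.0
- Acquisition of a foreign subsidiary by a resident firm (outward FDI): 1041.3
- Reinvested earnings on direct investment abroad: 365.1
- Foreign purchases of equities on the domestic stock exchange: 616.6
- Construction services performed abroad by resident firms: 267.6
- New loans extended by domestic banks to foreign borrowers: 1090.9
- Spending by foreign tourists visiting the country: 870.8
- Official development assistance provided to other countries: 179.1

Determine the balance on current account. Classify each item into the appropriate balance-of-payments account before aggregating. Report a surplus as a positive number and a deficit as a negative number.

2126.5

Goods: -2411.0 + 2790.9 = 379.9
Services: 1181.6 - 1534.6 + 267.6 + 870.8 = 785.4
Primary income: -263.0 + 365.1 = 102.1
Secondary income: 1038.2 - 179.1 = 859.1
Current account = 379.9 + 785.4 + 102.1 + 859.1 = 2126.5
(Excluded from the current account — capital account: capital transfers received from emigrants 157.6, debt forgiveness received from foreign official creditors 349.2; financial account: acquisition of a foreign subsidiary by a resident firm (outward FDI) 1041.3, foreign purchases of equities on the domestic stock exchange 616.6, new loans extended by domestic banks to foreign borrowers 1090.9.)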